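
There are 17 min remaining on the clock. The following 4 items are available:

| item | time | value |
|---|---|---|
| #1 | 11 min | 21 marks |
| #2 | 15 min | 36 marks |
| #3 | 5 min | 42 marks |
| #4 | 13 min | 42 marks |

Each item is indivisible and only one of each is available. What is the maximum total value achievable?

This is a 0/1 knapsack; check combinations near the capacity.
- #1+#3: time 11+5=16, value 21+42=63
- #3: time 5, value 42
- #4: time 13, value 42
Best: 63 marks.

63 marks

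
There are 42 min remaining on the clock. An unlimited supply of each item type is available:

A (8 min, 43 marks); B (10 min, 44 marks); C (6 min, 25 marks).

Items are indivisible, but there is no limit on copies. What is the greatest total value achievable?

216 marks

Best value-per-unit is A at 43/8; filling with it alone gives 5×43 = 215.
Optimal mix: 4×A + 1×B → time 42, value 216.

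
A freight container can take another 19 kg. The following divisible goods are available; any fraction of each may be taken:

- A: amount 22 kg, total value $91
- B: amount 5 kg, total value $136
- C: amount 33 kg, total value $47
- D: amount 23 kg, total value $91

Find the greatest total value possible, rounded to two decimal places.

193.91

Take in order of value per unit:
- B (136/5 per unit): all 5 → value 136, running total 136.00
- A (91/22 per unit): 14 of 22 → value 14×91/22 = 57.9091, running total 193.91
Total 193.91.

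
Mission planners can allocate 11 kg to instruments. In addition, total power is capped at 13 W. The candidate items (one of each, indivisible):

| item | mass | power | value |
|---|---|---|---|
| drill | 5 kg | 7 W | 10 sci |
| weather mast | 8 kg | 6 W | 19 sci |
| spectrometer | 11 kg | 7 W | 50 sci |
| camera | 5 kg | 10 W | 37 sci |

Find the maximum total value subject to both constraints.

Feasible sets respecting both limits:
- spectrometer: mass 11, power 7, value 50
- camera: mass 5, power 10, value 37
- weather mast: mass 8, power 6, value 19
- drill: mass 5, power 7, value 10
Best: 50 sci.

50 sci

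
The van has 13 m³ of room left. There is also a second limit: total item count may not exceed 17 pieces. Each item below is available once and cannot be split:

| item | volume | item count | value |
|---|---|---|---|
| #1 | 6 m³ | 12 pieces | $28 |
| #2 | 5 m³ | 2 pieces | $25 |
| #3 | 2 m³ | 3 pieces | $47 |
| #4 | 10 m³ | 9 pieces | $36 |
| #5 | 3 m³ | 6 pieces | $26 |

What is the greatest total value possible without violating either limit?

$100

Feasible sets respecting both limits:
- #1+#2+#3: volume 13, item count 17, value 100
- #2+#3+#5: volume 10, item count 11, value 98
- #3+#4: volume 12, item count 12, value 83
- #1+#3: volume 8, item count 15, value 75
Best: $100.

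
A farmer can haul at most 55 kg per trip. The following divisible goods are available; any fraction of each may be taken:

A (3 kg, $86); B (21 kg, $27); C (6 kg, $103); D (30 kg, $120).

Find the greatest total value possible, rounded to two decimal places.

Take in order of value per unit:
- A (86/3 per unit): all 3 → value 86, running total 86.00
- C (103/6 per unit): all 6 → value 103, running total 189.00
- D (120/30 per unit): all 30 → value 120, running total 309.00
- B (27/21 per unit): 16 of 21 → value 16×27/21 = 20.5714, running total 329.57
Total 329.57.

329.57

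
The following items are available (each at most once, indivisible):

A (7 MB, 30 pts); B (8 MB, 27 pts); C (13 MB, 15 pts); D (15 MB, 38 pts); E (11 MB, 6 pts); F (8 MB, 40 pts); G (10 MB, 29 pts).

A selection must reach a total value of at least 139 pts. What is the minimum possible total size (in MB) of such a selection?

46

Subsets with value ≥ 139, sorted by total size:
- A+B+C+F+G: size 46, value 141
- A+B+D+F+G: size 48, value 164
- A+B+D+E+F: size 49, value 141
- A+B+C+D+F: size 51, value 150
Minimum size: 46 MB.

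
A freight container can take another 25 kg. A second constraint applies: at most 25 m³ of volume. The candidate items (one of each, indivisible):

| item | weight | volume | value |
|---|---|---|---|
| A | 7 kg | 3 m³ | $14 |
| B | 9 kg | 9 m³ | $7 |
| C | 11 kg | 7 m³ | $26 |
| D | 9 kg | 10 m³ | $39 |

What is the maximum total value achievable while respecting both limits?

$65

Feasible sets respecting both limits:
- C+D: weight 20, volume 17, value 65
- A+B+D: weight 25, volume 22, value 60
- A+D: weight 16, volume 13, value 53
Best: $65.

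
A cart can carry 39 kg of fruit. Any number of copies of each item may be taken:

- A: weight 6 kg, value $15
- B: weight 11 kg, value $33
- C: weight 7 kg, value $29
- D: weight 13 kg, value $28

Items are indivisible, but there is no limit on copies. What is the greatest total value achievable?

Best value-per-unit is C at 29/7; filling with it alone gives 5×29 = 145.
Optimal mix: 1×B + 4×C → weight 39, value 149.

$149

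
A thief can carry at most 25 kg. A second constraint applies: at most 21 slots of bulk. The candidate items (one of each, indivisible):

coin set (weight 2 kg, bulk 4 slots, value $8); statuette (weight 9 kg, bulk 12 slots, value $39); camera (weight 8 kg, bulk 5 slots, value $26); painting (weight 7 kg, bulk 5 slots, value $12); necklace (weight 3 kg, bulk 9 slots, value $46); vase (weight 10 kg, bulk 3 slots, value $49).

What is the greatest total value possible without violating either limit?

Feasible sets respecting both limits:
- coin set+camera+necklace+vase: weight 23, bulk 21, value 129
- camera+necklace+vase: weight 21, bulk 17, value 121
- coin set+painting+necklace+vase: weight 22, bulk 21, value 115
Best: $129.

$129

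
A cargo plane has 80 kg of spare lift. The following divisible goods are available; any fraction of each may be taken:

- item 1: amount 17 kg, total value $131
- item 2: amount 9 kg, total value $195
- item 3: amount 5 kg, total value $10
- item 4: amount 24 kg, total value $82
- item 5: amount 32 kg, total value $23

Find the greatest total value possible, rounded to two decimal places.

435.97

Take in order of value per unit:
- item 2 (195/9 per unit): all 9 → value 195, running total 195.00
- item 1 (131/17 per unit): all 17 → value 131, running total 326.00
- item 4 (82/24 per unit): all 24 → value 82, running total 408.00
- item 3 (10/5 per unit): all 5 → value 10, running total 418.00
- item 5 (23/32 per unit): 25 of 32 → value 25×23/32 = 17.9688, running total 435.97
Total 435.97.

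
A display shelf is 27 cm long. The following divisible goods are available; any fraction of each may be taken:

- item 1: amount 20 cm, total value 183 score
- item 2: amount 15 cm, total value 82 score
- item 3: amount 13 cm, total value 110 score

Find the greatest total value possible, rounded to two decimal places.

Take in order of value per unit:
- item 1 (183/20 per unit): all 20 → value 183, running total 183.00
- item 3 (110/13 per unit): 7 of 13 → value 7×110/13 = 59.2308, running total 242.23
Total 242.23.

242.23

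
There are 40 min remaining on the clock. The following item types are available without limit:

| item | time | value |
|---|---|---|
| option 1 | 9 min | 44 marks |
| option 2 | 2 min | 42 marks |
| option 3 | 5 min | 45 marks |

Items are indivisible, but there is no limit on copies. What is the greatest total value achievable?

840 marks

Best value-per-unit is option 2 at 42/2, and filling with it alone uses time 20×2=40. No mix of the others beats 20×42 = 840.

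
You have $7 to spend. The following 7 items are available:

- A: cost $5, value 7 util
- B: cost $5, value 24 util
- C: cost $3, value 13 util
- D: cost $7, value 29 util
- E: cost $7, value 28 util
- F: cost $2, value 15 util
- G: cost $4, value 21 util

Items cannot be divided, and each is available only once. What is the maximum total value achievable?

39 util

Check high-value combinations within $7:
- B+F: cost 5+2=7, value 24+15=39
- F+G: cost 2+4=6, value 15+21=36
- C+G: cost 3+4=7, value 13+21=34
- D: cost 7, value 29
- C+F: cost 3+2=5, value 13+15=28
Best: 39 util.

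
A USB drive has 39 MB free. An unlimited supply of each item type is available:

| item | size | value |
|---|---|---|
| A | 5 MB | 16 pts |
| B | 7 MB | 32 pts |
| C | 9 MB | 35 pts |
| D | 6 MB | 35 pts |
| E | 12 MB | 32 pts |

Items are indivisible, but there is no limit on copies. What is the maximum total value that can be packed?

Best value-per-unit is D at 35/6; filling with it alone gives 6×35 = 210.
Optimal mix: 1×C + 5×D → size 39, value 210.

210 pts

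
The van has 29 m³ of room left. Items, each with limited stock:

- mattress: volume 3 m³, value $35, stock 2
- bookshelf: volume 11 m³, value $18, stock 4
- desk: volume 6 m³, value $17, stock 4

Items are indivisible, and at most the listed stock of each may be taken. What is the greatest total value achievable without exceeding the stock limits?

Best selections within volume 29 and stock limits:
- 2×mattress + 1×bookshelf + 2×desk: volume 29, value 122
- 2×mattress + 3×desk: volume 24, value 121
Best: $122.

$122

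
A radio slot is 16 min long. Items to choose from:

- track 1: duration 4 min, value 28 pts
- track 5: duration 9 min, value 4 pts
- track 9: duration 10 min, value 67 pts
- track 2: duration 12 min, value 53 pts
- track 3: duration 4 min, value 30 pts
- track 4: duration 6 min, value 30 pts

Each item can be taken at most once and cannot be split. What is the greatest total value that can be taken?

97 pts

This is a 0/1 knapsack; check combinations near the capacity.
- track 9+track 3: duration 10+4=14, value 67+30=97
- track 9+track 4: duration 10+6=16, value 67+30=97
- track 1+track 9: duration 4+10=14, value 28+67=95
- track 1+track 3+track 4: duration 4+4+6=14, value 28+30+30=88
- track 2+track 3: duration 12+4=16, value 53+30=83
Best: 97 pts.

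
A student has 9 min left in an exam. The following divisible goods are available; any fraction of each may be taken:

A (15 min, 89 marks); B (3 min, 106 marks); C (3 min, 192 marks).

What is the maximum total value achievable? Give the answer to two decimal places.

Take in order of value per unit:
- C (192/3 per unit): all 3 → value 192, running total 192.00
- B (106/3 per unit): all 3 → value 106, running total 298.00
- A (89/15 per unit): 3 of 15 → value 3×89/15 = 17.8000, running total 315.80
Total 315.80.

315.80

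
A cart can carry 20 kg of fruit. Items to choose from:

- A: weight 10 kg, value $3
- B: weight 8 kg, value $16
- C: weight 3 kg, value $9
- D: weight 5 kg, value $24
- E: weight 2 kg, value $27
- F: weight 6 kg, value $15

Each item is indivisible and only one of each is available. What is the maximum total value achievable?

This is a 0/1 knapsack; check combinations near the capacity.
- B+C+D+E: weight 8+3+5+2=18, value 16+9+24+27=76
- C+D+E+F: weight 3+5+2+6=16, value 9+24+27+15=75
- B+D+E: weight 8+5+2=15, value 16+24+27=67
- B+C+E+F: weight 8+3+2+6=19, value 16+9+27+15=67
- D+E+F: weight 5+2+6=13, value 24+27+15=66
Best: $76.

$76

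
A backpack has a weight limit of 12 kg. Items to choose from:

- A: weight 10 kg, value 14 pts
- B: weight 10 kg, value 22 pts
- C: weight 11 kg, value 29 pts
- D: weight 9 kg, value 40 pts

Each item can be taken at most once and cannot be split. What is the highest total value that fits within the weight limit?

Check high-value combinations within 12 kg:
- D: weight 9, value 40
- C: weight 11, value 29
- B: weight 10, value 22
Best: 40 pts.

40 pts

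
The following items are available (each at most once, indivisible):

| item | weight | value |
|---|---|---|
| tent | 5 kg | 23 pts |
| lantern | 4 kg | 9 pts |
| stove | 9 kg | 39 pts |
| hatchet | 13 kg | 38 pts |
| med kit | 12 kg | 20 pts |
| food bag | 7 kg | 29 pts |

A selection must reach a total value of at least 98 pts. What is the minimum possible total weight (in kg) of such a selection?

Subsets with value ≥ 98, sorted by total weight:
- tent+lantern+stove+food bag: weight 25, value 100
- tent+stove+hatchet: weight 27, value 100
- stove+hatchet+food bag: weight 29, value 106
Minimum weight: 25 kg.

25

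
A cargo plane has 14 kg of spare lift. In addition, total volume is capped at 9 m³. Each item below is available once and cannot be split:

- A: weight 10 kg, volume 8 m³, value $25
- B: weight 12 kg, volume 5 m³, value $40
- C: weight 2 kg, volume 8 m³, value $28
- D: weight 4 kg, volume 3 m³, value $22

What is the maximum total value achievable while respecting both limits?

Feasible sets respecting both limits:
- B: weight 12, volume 5, value 40
- C: weight 2, volume 8, value 28
- A: weight 10, volume 8, value 25
- D: weight 4, volume 3, value 22
Best: $40.

$40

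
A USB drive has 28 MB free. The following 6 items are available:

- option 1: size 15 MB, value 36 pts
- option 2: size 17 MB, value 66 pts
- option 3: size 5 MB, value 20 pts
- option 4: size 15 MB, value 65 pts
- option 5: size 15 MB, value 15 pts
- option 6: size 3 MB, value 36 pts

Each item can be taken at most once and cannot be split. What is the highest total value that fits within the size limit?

This is a 0/1 knapsack; check combinations near the capacity.
- option 2+option 3+option 6: size 17+5+3=25, value 66+20+36=122
- option 3+option 4+option 6: size 5+15+3=23, value 20+65+36=121
- option 2+option 6: size 17+3=20, value 66+36=102
- option 4+option 6: size 15+3=18, value 65+36=101
Best: 122 pts.

122 pts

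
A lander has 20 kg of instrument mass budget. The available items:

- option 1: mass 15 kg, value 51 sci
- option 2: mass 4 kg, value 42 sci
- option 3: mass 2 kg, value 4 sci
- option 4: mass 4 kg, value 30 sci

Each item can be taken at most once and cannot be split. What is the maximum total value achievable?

93 sci

Check high-value combinations within 20 kg:
- option 1+option 2: mass 15+4=19, value 51+42=93
- option 1+option 4: mass 15+4=19, value 51+30=81
- option 2+option 3+option 4: mass 4+2+4=10, value 42+4+30=76
Best: 93 sci.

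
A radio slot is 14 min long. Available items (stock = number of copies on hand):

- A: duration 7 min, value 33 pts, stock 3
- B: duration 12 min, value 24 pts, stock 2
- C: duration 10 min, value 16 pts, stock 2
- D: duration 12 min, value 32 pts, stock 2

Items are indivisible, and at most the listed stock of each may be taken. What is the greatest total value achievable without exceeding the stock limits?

66 pts

Best selections within duration 14 and stock limits:
- 2×A: duration 14, value 66
- 1×A: duration 7, value 33
Best: 66 pts.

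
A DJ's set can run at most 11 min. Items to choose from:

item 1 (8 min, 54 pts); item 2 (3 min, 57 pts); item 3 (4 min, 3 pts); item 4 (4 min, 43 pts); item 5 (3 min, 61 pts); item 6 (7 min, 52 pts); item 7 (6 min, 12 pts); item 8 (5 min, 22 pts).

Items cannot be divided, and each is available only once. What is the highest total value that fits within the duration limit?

161 pts

This is a 0/1 knapsack; check combinations near the capacity.
- item 2+item 4+item 5: duration 3+4+3=10, value 57+43+61=161
- item 2+item 5+item 8: duration 3+3+5=11, value 57+61+22=140
- item 2+item 3+item 5: duration 3+4+3=10, value 57+3+61=121
Best: 161 pts.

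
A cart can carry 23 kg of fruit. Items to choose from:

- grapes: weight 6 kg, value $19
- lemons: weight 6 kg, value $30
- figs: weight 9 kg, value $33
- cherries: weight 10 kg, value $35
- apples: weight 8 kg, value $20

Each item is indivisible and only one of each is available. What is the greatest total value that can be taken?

Check high-value combinations within 23 kg:
- grapes+lemons+cherries: weight 6+6+10=22, value 19+30+35=84
- lemons+figs+apples: weight 6+9+8=23, value 30+33+20=83
- grapes+lemons+figs: weight 6+6+9=21, value 19+30+33=82
Best: $84.

$84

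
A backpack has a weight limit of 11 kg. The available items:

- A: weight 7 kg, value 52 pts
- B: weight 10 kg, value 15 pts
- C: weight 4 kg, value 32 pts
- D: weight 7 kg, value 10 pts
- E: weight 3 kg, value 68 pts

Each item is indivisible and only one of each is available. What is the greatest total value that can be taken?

120 pts

Check high-value combinations within 11 kg:
- A+E: weight 7+3=10, value 52+68=120
- C+E: weight 4+3=7, value 32+68=100
- A+C: weight 7+4=11, value 52+32=84
Best: 120 pts.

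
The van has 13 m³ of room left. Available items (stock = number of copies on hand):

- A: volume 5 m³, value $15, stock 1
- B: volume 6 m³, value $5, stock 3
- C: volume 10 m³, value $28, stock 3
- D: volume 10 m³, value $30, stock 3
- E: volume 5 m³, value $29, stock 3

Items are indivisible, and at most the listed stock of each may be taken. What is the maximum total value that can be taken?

Best selections within volume 13 and stock limits:
- 2×E: volume 10, value 58
- 1×A + 1×E: volume 10, value 44
- 1×B + 1×E: volume 11, value 34
- 1×D: volume 10, value 30
Best: $58.

$58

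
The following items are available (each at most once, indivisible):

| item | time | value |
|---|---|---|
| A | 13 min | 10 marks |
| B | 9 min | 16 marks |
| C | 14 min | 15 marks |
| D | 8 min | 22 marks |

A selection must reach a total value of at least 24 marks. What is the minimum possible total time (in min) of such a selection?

17

Subsets with value ≥ 24, sorted by total time:
- B+D: time 17, value 38
- A+D: time 21, value 32
- C+D: time 22, value 37
- A+B: time 22, value 26
Minimum time: 17 min.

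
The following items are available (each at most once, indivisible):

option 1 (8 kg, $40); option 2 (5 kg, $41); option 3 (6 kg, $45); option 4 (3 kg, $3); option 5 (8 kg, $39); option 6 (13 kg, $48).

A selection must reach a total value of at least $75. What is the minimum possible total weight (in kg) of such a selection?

11

Subsets with value ≥ 75, sorted by total weight:
- option 2+option 3: weight 11, value 86
- option 1+option 2: weight 13, value 81
Minimum weight: 11 kg.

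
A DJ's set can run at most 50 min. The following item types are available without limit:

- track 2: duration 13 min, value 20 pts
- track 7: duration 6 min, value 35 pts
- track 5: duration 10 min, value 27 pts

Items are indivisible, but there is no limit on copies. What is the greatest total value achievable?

280 pts

Best value-per-unit is track 7 at 35/6, and filling with it alone uses duration 8×6=48. No mix of the others beats 8×35 = 280.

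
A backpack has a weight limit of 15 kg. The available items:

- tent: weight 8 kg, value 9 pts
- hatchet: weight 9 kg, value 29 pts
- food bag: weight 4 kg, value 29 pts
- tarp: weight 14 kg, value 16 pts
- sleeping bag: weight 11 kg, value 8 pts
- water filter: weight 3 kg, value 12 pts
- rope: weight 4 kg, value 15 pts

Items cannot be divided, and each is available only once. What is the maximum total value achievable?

This is a 0/1 knapsack; check combinations near the capacity.
- hatchet+food bag: weight 9+4=13, value 29+29=58
- food bag+water filter+rope: weight 4+3+4=11, value 29+12+15=56
- tent+food bag+water filter: weight 8+4+3=15, value 9+29+12=50
- food bag+rope: weight 4+4=8, value 29+15=44
- hatchet+rope: weight 9+4=13, value 29+15=44
Best: 58 pts.

58 pts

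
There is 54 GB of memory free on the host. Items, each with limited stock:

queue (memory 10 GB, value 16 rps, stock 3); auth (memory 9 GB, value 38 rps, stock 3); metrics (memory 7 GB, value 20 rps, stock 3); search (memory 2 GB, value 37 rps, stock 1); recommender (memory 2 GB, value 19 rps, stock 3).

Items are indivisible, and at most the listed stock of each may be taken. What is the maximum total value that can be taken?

Top feasible selections:
- 3×auth + 3×metrics + 1×search + 2×recommender: memory 54, value 249
- 3×auth + 2×metrics + 1×search + 3×recommender: memory 49, value 248
- 1×queue + 3×auth + 1×metrics + 1×search + 3×recommender: memory 52, value 244
Best: 249 rps.

249 rps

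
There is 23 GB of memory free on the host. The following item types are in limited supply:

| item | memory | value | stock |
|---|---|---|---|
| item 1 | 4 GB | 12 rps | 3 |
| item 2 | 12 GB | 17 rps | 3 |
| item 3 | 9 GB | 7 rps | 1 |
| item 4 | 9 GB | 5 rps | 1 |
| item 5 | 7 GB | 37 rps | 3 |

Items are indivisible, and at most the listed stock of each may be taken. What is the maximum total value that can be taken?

111 rps

Top feasible selections:
- 3×item 5: memory 21, value 111
- 2×item 1 + 2×item 5: memory 22, value 98
Best: 111 rps.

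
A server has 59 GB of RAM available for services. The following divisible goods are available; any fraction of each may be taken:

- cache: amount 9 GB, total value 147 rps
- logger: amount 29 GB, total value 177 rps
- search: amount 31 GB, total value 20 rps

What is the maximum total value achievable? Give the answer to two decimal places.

337.55

Take in order of value per unit:
- cache (147/9 per unit): all 9 → value 147, running total 147.00
- logger (177/29 per unit): all 29 → value 177, running total 324.00
- search (20/31 per unit): 21 of 31 → value 21×20/31 = 13.5484, running total 337.55
Total 337.55.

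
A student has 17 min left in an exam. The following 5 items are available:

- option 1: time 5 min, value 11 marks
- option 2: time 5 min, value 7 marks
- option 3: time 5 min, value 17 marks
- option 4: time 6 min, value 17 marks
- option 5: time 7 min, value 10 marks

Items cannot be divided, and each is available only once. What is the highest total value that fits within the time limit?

45 marks

Check high-value combinations within 17 min:
- option 1+option 3+option 4: time 5+5+6=16, value 11+17+17=45
- option 2+option 3+option 4: time 5+5+6=16, value 7+17+17=41
- option 1+option 3+option 5: time 5+5+7=17, value 11+17+10=38
Best: 45 marks.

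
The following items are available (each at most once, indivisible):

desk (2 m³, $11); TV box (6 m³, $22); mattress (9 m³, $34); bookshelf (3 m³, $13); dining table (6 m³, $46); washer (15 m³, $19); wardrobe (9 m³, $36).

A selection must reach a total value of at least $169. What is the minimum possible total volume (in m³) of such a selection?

Subsets with value ≥ 169, sorted by total volume:
- TV box+mattress+bookshelf+dining table+washer+wardrobe: volume 48, value 170
- desk+TV box+mattress+bookshelf+dining table+washer+wardrobe: volume 50, value 181
Minimum volume: 48 m³.

48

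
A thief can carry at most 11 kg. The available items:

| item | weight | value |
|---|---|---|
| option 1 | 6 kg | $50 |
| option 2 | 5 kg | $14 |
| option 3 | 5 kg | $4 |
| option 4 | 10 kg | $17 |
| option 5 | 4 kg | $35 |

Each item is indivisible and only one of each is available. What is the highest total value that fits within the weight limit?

$85

Check high-value combinations within 11 kg:
- option 1+option 5: weight 6+4=10, value 50+35=85
- option 1+option 2: weight 6+5=11, value 50+14=64
- option 1+option 3: weight 6+5=11, value 50+4=54
- option 1: weight 6, value 50
- option 2+option 5: weight 5+4=9, value 14+35=49
Best: $85.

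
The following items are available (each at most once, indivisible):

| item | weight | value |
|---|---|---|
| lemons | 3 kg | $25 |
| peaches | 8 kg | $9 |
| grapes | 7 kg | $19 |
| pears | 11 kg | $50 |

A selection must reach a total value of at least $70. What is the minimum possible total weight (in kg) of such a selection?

Subsets with value ≥ 70, sorted by total weight:
- lemons+pears: weight 14, value 75
- lemons+grapes+pears: weight 21, value 94
Minimum weight: 14 kg.

14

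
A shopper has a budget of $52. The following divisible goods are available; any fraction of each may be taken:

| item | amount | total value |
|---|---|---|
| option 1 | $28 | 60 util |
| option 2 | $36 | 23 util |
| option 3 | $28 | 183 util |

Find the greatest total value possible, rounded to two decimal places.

Take in order of value per unit:
- option 3 (183/28 per unit): all 28 → value 183, running total 183.00
- option 1 (60/28 per unit): 24 of 28 → value 24×60/28 = 51.4286, running total 234.43
Total 234.43.

234.43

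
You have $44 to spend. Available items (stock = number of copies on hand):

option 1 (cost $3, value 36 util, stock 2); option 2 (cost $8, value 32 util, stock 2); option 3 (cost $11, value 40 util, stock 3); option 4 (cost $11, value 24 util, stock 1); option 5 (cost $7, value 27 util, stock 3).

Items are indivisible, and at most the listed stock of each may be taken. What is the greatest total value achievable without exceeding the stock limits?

217 util

Top feasible selections:
- 2×option 1 + 2×option 2 + 3×option 5: cost 43, value 217
- 2×option 1 + 2×option 2 + 2×option 3: cost 44, value 216
- 2×option 1 + 1×option 2 + 2×option 3 + 1×option 5: cost 43, value 211
- 2×option 1 + 2×option 3 + 2×option 5: cost 42, value 206
Best: 217 util.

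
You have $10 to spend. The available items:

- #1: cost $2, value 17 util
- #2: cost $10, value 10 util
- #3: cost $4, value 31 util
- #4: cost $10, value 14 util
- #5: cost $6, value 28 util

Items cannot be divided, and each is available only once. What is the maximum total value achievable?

59 util

Check high-value combinations within $10:
- #3+#5: cost 4+6=10, value 31+28=59
- #1+#3: cost 2+4=6, value 17+31=48
- #1+#5: cost 2+6=8, value 17+28=45
- #3: cost 4, value 31
- #5: cost 6, value 28
Best: 59 util.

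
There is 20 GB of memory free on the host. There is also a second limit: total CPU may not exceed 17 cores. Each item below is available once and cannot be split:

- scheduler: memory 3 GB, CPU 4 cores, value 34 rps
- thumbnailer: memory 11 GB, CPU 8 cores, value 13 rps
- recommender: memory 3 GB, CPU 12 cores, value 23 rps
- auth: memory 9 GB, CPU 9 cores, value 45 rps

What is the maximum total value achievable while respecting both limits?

79 rps

Feasible sets respecting both limits:
- scheduler+auth: memory 12, CPU 13, value 79
- thumbnailer+auth: memory 20, CPU 17, value 58
- scheduler+recommender: memory 6, CPU 16, value 57
- scheduler+thumbnailer: memory 14, CPU 12, value 47
Best: 79 rps.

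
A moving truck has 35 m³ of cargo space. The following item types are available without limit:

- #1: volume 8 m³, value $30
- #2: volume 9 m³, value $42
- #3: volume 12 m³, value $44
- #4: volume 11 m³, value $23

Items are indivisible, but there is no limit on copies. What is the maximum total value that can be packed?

$156

Best value-per-unit is #2 at 42/9; filling with it alone gives 3×42 = 126.
Optimal mix: 1×#1 + 3×#2 → volume 35, value 156.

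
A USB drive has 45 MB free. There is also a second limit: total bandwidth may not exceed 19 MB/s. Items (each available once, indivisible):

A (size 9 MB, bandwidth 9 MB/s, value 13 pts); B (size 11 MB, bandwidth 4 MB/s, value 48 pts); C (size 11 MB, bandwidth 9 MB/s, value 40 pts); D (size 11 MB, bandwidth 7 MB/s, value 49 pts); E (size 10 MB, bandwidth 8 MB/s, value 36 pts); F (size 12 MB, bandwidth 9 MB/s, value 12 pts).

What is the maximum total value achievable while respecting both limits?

Feasible sets respecting both limits:
- B+D+E: size 32, bandwidth 19, value 133
- B+D: size 22, bandwidth 11, value 97
- C+D: size 22, bandwidth 16, value 89
Best: 133 pts.

133 pts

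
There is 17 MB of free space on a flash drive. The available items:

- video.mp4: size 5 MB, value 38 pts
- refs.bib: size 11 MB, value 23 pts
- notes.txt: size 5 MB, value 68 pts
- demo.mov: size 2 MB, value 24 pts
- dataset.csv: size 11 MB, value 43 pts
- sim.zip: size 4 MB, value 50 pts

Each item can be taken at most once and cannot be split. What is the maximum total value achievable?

180 pts

Check high-value combinations within 17 MB:
- video.mp4+notes.txt+demo.mov+sim.zip: size 5+5+2+4=16, value 38+68+24+50=180
- video.mp4+notes.txt+sim.zip: size 5+5+4=14, value 38+68+50=156
- notes.txt+demo.mov+sim.zip: size 5+2+4=11, value 68+24+50=142
- video.mp4+notes.txt+demo.mov: size 5+5+2=12, value 38+68+24=130
Best: 180 pts.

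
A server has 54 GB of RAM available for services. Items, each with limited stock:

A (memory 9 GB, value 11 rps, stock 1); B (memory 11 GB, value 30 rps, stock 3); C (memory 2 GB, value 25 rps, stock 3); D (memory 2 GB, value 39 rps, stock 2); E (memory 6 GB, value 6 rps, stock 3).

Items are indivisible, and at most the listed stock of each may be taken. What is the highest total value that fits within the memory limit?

254 rps

Top feasible selections:
- 1×A + 3×B + 3×C + 2×D: memory 52, value 254
- 3×B + 3×C + 2×D + 1×E: memory 49, value 249
- 3×B + 3×C + 2×D: memory 43, value 243
Best: 254 rps.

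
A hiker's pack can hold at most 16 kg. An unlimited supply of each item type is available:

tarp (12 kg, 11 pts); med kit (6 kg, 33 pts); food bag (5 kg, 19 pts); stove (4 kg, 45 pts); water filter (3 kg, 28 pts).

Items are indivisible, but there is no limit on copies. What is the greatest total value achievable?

180 pts

Best value-per-unit is stove at 45/4, and filling with it alone uses weight 4×4=16. No mix of the others beats 4×45 = 180.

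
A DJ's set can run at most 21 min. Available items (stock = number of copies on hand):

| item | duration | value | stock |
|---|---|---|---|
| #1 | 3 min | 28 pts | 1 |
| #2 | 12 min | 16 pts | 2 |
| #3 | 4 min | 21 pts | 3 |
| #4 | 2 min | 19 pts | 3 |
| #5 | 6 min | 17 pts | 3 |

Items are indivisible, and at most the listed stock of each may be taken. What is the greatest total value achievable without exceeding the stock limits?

Best selections within duration 21 and stock limits:
- 1×#1 + 3×#3 + 3×#4: duration 21, value 148
- 1×#1 + 3×#3 + 2×#4: duration 19, value 129
- 1×#1 + 2×#3 + 3×#4: duration 17, value 127
- 1×#1 + 2×#3 + 2×#4 + 1×#5: duration 21, value 125
Best: 148 pts.

148 pts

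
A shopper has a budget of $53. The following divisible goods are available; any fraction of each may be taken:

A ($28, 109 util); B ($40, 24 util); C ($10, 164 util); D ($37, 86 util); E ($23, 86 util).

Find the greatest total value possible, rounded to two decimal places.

Take in order of value per unit:
- C (164/10 per unit): all 10 → value 164, running total 164.00
- A (109/28 per unit): all 28 → value 109, running total 273.00
- E (86/23 per unit): 15 of 23 → value 15×86/23 = 56.0870, running total 329.09
Total 329.09.

329.09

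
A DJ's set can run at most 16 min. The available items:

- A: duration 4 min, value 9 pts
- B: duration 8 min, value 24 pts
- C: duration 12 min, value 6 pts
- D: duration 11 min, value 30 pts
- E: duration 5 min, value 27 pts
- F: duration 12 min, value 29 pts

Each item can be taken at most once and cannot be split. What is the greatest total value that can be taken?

Check high-value combinations within 16 min:
- D+E: duration 11+5=16, value 30+27=57
- B+E: duration 8+5=13, value 24+27=51
- A+D: duration 4+11=15, value 9+30=39
Best: 57 pts.

57 pts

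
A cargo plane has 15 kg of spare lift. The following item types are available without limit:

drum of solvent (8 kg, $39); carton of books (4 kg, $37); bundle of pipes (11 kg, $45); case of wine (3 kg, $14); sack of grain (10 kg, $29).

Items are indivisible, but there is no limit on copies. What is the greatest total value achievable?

Best value-per-unit is carton of books at 37/4; filling with it alone gives 3×37 = 111.
Optimal mix: 3×carton of books + 1×case of wine → weight 15, value 125.

$125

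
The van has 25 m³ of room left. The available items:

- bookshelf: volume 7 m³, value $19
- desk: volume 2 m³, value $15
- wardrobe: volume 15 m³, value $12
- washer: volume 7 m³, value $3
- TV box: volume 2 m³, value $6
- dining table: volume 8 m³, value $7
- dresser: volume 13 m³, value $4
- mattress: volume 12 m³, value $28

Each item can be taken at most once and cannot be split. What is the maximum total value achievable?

Check high-value combinations within 25 m³:
- bookshelf+desk+TV box+mattress: volume 7+2+2+12=23, value 19+15+6+28=68
- bookshelf+desk+mattress: volume 7+2+12=21, value 19+15+28=62
- desk+TV box+dining table+mattress: volume 2+2+8+12=24, value 15+6+7+28=56
- bookshelf+TV box+mattress: volume 7+2+12=21, value 19+6+28=53
Best: $68.

$68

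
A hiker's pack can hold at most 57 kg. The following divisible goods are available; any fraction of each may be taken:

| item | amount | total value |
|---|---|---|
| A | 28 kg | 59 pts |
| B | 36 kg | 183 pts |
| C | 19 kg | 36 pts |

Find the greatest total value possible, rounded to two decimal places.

Take in order of value per unit:
- B (183/36 per unit): all 36 → value 183, running total 183.00
- A (59/28 per unit): 21 of 28 → value 21×59/28 = 44.2500, running total 227.25
Total 227.25.

227.25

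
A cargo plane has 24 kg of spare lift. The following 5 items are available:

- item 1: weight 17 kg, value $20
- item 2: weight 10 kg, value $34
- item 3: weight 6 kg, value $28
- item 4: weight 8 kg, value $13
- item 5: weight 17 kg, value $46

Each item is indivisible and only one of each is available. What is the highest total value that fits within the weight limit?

$75

Check high-value combinations within 24 kg:
- item 2+item 3+item 4: weight 10+6+8=24, value 34+28+13=75
- item 3+item 5: weight 6+17=23, value 28+46=74
- item 2+item 3: weight 10+6=16, value 34+28=62
- item 1+item 3: weight 17+6=23, value 20+28=48
Best: $75.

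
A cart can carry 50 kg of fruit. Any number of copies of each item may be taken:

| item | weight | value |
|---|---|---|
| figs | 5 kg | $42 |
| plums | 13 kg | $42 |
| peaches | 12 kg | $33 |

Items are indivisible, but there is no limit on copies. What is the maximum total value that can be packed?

Best value-per-unit is figs at 42/5, and filling with it alone uses weight 10×5=50. No mix of the others beats 10×42 = 420.

$420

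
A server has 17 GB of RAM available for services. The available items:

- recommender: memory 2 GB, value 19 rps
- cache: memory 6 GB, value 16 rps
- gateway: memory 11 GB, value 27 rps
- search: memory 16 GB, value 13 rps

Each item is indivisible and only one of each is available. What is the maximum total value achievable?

This is a 0/1 knapsack; check combinations near the capacity.
- recommender+gateway: memory 2+11=13, value 19+27=46
- cache+gateway: memory 6+11=17, value 16+27=43
- recommender+cache: memory 2+6=8, value 19+16=35
- gateway: memory 11, value 27
- recommender: memory 2, value 19
Best: 46 rps.

46 rps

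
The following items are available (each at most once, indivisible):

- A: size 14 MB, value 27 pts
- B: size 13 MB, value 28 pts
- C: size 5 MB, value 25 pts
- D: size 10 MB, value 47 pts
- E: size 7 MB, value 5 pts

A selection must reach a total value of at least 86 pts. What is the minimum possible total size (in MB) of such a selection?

28

Subsets with value ≥ 86, sorted by total size:
- B+C+D: size 28, value 100
- A+C+D: size 29, value 99
- B+C+D+E: size 35, value 105
- A+C+D+E: size 36, value 104
Minimum size: 28 MB.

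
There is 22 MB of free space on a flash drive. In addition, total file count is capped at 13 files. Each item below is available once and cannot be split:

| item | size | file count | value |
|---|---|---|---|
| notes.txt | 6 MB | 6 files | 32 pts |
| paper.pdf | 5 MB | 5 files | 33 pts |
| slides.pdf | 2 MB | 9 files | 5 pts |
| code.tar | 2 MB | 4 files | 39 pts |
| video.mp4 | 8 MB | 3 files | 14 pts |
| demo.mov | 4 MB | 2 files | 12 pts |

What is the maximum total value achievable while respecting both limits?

Feasible sets respecting both limits:
- paper.pdf+code.tar+video.mp4: size 15, file count 12, value 86
- notes.txt+code.tar+video.mp4: size 16, file count 13, value 85
- paper.pdf+code.tar+demo.mov: size 11, file count 11, value 84
- notes.txt+code.tar+demo.mov: size 12, file count 12, value 83
Best: 86 pts.

86 pts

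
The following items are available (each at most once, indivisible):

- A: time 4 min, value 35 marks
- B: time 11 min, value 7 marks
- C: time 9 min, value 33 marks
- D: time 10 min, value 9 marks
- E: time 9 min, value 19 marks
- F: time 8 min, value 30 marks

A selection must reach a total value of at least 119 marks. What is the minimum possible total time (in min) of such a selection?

40

Subsets with value ≥ 119, sorted by total time:
- A+C+D+E+F: time 40, value 126
- A+B+C+E+F: time 41, value 124
- A+B+C+D+E+F: time 51, value 133
Minimum time: 40 min.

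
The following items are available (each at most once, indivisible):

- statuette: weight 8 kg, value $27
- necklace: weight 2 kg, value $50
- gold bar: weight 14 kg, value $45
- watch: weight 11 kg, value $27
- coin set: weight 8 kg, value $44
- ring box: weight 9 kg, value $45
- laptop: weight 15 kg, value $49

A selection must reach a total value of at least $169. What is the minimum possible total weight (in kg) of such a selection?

33

Subsets with value ≥ 169, sorted by total weight:
- necklace+gold bar+coin set+ring box: weight 33, value 184
- statuette+necklace+coin set+laptop: weight 33, value 170
- necklace+coin set+ring box+laptop: weight 34, value 188
- statuette+necklace+ring box+laptop: weight 34, value 171
Minimum weight: 33 kg.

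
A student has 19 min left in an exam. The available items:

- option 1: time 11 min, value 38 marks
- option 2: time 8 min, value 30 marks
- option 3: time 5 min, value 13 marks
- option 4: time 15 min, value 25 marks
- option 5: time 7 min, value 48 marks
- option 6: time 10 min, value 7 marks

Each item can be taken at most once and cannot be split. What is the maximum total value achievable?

Check high-value combinations within 19 min:
- option 1+option 5: time 11+7=18, value 38+48=86
- option 2+option 5: time 8+7=15, value 30+48=78
- option 1+option 2: time 11+8=19, value 38+30=68
- option 3+option 5: time 5+7=12, value 13+48=61
Best: 86 marks.

86 marks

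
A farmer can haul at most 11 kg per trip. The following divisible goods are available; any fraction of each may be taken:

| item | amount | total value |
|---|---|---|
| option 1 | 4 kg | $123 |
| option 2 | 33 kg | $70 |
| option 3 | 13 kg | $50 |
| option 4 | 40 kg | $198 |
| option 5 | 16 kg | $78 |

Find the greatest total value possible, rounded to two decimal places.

157.65

Take in order of value per unit:
- option 1 (123/4 per unit): all 4 → value 123, running total 123.00
- option 4 (198/40 per unit): 7 of 40 → value 7×198/40 = 34.6500, running total 157.65
Total 157.65.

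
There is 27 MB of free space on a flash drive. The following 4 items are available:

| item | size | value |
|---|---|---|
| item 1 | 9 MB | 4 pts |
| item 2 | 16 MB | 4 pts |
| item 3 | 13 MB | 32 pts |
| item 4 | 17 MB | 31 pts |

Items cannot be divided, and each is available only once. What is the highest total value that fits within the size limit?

36 pts

Check high-value combinations within 27 MB:
- item 1+item 3: size 9+13=22, value 4+32=36
- item 1+item 4: size 9+17=26, value 4+31=35
- item 3: size 13, value 32
- item 4: size 17, value 31
- item 1+item 2: size 9+16=25, value 4+4=8
Best: 36 pts.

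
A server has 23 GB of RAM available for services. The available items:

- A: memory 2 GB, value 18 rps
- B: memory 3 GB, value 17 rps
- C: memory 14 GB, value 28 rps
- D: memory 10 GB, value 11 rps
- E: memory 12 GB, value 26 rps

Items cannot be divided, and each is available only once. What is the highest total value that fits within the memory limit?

63 rps

Check high-value combinations within 23 GB:
- A+B+C: memory 2+3+14=19, value 18+17+28=63
- A+B+E: memory 2+3+12=17, value 18+17+26=61
- A+B+D: memory 2+3+10=15, value 18+17+11=46
- A+C: memory 2+14=16, value 18+28=46
Best: 63 rps.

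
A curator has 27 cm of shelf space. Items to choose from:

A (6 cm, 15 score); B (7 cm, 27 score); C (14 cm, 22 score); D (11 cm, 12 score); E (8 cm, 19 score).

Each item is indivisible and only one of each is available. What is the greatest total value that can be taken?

This is a 0/1 knapsack; check combinations near the capacity.
- A+B+C: length 6+7+14=27, value 15+27+22=64
- A+B+E: length 6+7+8=21, value 15+27+19=61
- B+D+E: length 7+11+8=26, value 27+12+19=58
- A+B+D: length 6+7+11=24, value 15+27+12=54
- B+C: length 7+14=21, value 27+22=49
Best: 64 score.

64 score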